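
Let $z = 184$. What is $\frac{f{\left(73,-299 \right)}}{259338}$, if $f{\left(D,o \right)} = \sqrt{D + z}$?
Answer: $\frac{\sqrt{257}}{259338} \approx 6.1816 \cdot 10^{-5}$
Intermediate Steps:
$f{\left(D,o \right)} = \sqrt{184 + D}$ ($f{\left(D,o \right)} = \sqrt{D + 184} = \sqrt{184 + D}$)
$\frac{f{\left(73,-299 \right)}}{259338} = \frac{\sqrt{184 + 73}}{259338} = \sqrt{257} \cdot \frac{1}{259338} = \frac{\sqrt{257}}{259338}$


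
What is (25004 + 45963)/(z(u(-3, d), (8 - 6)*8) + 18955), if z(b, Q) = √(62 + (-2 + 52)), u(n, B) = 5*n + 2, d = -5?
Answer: 13059995/3488271 - 2756*√7/3488271 ≈ 3.7419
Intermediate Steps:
u(n, B) = 2 + 5*n
z(b, Q) = 4*√7 (z(b, Q) = √(62 + 50) = √112 = 4*√7)
(25004 + 45963)/(z(u(-3, d), (8 - 6)*8) + 18955) = (25004 + 45963)/(4*√7 + 18955) = 70967/(18955 + 4*√7)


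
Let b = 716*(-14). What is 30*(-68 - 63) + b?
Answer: -13954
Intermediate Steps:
b = -10024
30*(-68 - 63) + b = 30*(-68 - 63) - 10024 = 30*(-131) - 10024 = -3930 - 10024 = -13954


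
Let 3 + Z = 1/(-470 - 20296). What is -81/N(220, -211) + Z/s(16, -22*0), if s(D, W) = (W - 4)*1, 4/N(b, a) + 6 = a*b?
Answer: 78090729895/83064 ≈ 9.4013e+5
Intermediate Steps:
N(b, a) = 4/(-6 + a*b)
s(D, W) = -4 + W (s(D, W) = (-4 + W)*1 = -4 + W)
Z = -62299/20766 (Z = -3 + 1/(-470 - 20296) = -3 + 1/(-20766) = -3 - 1/20766 = -62299/20766 ≈ -3.0000)
-81/N(220, -211) + Z/s(16, -22*0) = -81/(4/(-6 - 211*220)) - 62299/(20766*(-4 - 22*0)) = -81/(4/(-6 - 46420)) - 62299/(20766*(-4 + 0)) = -81/(4/(-46426)) - 62299/20766/(-4) = -81/(4*(-1/46426)) - 62299/20766*(-¼) = -81/(-2/23213) + 62299/83064 = -81*(-23213/2) + 62299/83064 = 1880253/2 + 62299/83064 = 78090729895/83064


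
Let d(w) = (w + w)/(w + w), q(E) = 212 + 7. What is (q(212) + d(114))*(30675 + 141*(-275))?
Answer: -1782000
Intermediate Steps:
q(E) = 219
d(w) = 1 (d(w) = (2*w)/((2*w)) = (2*w)*(1/(2*w)) = 1)
(q(212) + d(114))*(30675 + 141*(-275)) = (219 + 1)*(30675 + 141*(-275)) = 220*(30675 - 38775) = 220*(-8100) = -1782000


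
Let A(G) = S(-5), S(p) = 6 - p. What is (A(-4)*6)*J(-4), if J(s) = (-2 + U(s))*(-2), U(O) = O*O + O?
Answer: -1320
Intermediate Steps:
U(O) = O + O² (U(O) = O² + O = O + O²)
J(s) = 4 - 2*s*(1 + s) (J(s) = (-2 + s*(1 + s))*(-2) = 4 - 2*s*(1 + s))
A(G) = 11 (A(G) = 6 - 1*(-5) = 6 + 5 = 11)
(A(-4)*6)*J(-4) = (11*6)*(4 - 2*(-4)*(1 - 4)) = 66*(4 - 2*(-4)*(-3)) = 66*(4 - 24) = 66*(-20) = -1320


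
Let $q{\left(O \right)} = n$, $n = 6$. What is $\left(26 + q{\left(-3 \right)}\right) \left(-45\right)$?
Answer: $-1440$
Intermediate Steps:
$q{\left(O \right)} = 6$
$\left(26 + q{\left(-3 \right)}\right) \left(-45\right) = \left(26 + 6\right) \left(-45\right) = 32 \left(-45\right) = -1440$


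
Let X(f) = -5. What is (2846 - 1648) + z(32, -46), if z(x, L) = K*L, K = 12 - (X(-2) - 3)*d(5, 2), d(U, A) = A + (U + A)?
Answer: -2666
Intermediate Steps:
d(U, A) = U + 2*A (d(U, A) = A + (A + U) = U + 2*A)
K = 84 (K = 12 - (-5 - 3)*(5 + 2*2) = 12 - (-8)*(5 + 4) = 12 - (-8)*9 = 12 - 1*(-72) = 12 + 72 = 84)
z(x, L) = 84*L
(2846 - 1648) + z(32, -46) = (2846 - 1648) + 84*(-46) = 1198 - 3864 = -2666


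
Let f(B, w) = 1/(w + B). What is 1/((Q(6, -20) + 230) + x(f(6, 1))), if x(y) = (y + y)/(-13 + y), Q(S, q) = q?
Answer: 45/9449 ≈ 0.0047624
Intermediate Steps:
f(B, w) = 1/(B + w)
x(y) = 2*y/(-13 + y) (x(y) = (2*y)/(-13 + y) = 2*y/(-13 + y))
1/((Q(6, -20) + 230) + x(f(6, 1))) = 1/((-20 + 230) + 2/((6 + 1)*(-13 + 1/(6 + 1)))) = 1/(210 + 2/(7*(-13 + 1/7))) = 1/(210 + 2*(1/7)/(-13 + 1/7)) = 1/(210 + 2*(1/7)/(-90/7)) = 1/(210 + 2*(1/7)*(-7/90)) = 1/(210 - 1/45) = 1/(9449/45) = 45/9449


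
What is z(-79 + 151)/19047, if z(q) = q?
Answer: 24/6349 ≈ 0.0037801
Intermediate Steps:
z(-79 + 151)/19047 = (-79 + 151)/19047 = 72*(1/19047) = 24/6349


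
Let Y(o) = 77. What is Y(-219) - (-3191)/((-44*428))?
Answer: 1446873/18832 ≈ 76.831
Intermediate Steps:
Y(-219) - (-3191)/((-44*428)) = 77 - (-3191)/((-44*428)) = 77 - (-3191)/(-18832) = 77 - (-3191)*(-1)/18832 = 77 - 1*3191/18832 = 77 - 3191/18832 = 1446873/18832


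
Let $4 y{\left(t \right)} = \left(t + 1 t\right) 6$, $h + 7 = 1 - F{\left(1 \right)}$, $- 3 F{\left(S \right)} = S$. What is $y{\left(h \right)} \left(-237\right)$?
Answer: $4029$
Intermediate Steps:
$F{\left(S \right)} = - \frac{S}{3}$
$h = - \frac{17}{3}$ ($h = -7 + \left(1 - \left(- \frac{1}{3}\right) 1\right) = -7 + \left(1 - - \frac{1}{3}\right) = -7 + \left(1 + \frac{1}{3}\right) = -7 + \frac{4}{3} = - \frac{17}{3} \approx -5.6667$)
$y{\left(t \right)} = 3 t$ ($y{\left(t \right)} = \frac{\left(t + 1 t\right) 6}{4} = \frac{\left(t + t\right) 6}{4} = \frac{2 t 6}{4} = \frac{12 t}{4} = 3 t$)
$y{\left(h \right)} \left(-237\right) = 3 \left(- \frac{17}{3}\right) \left(-237\right) = \left(-17\right) \left(-237\right) = 4029$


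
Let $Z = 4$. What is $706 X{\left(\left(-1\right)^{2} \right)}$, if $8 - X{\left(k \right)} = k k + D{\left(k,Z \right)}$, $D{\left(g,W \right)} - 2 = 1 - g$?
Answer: $3530$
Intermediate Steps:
$D{\left(g,W \right)} = 3 - g$ ($D{\left(g,W \right)} = 2 - \left(-1 + g\right) = 3 - g$)
$X{\left(k \right)} = 5 + k - k^{2}$ ($X{\left(k \right)} = 8 - \left(k k - \left(-3 + k\right)\right) = 8 - \left(k^{2} - \left(-3 + k\right)\right) = 8 - \left(3 + k^{2} - k\right) = 5 + k - k^{2}$)
$706 X{\left(\left(-1\right)^{2} \right)} = 706 \left(5 + \left(-1\right)^{2} - \left(\left(-1\right)^{2}\right)^{2}\right) = 706 \left(5 + 1 - 1^{2}\right) = 706 \left(5 + 1 - 1\right) = 706 \cdot 5 = 3530$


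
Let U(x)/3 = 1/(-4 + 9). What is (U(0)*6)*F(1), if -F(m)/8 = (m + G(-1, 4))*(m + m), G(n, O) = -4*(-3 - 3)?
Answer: -1440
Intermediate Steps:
G(n, O) = 24 (G(n, O) = -4*(-6) = 24)
U(x) = 3/5 (U(x) = 3/(-4 + 9) = 3/5)
F(m) = -16*m*(24 + m) (F(m) = -8*(m + 24)*(m + m) = -8*(24 + m)*2*m = -16*m*(24 + m))
(U(0)*6)*F(1) = ((3/5)*6)*(-16*1*(24 + 1)) = 18*(-16*1*25)/5 = (18/5)*(-400) = -1440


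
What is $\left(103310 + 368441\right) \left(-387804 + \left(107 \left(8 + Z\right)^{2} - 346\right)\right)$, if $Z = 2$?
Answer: $-178062414950$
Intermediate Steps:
$\left(103310 + 368441\right) \left(-387804 + \left(107 \left(8 + Z\right)^{2} - 346\right)\right) = \left(103310 + 368441\right) \left(-387804 - \left(346 - 107 \left(8 + 2\right)^{2}\right)\right) = 471751 \left(-387804 - \left(346 - 107 \cdot 10^{2}\right)\right) = 471751 \left(-387804 + \left(107 \cdot 100 - 346\right)\right) = 471751 \left(-387804 + \left(10700 - 346\right)\right) = 471751 \left(-387804 + 10354\right) = 471751 \left(-377450\right) = -178062414950$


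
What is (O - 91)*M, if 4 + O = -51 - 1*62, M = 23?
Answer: -4784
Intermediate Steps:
O = -117 (O = -4 + (-51 - 1*62) = -4 + (-51 - 62) = -4 - 113 = -117)
(O - 91)*M = (-117 - 91)*23 = -208*23 = -4784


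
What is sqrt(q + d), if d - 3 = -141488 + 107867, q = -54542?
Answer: 4*I*sqrt(5510) ≈ 296.92*I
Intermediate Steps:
d = -33618 (d = 3 + (-141488 + 107867) = 3 - 33621 = -33618)
sqrt(q + d) = sqrt(-54542 - 33618) = sqrt(-88160) = 4*I*sqrt(5510)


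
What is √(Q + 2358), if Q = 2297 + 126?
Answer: √4781 ≈ 69.145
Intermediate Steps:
Q = 2423
√(Q + 2358) = √(2423 + 2358) = √4781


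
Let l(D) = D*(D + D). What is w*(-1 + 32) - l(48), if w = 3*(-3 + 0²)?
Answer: -4887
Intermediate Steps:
w = -9 (w = 3*(-3 + 0) = 3*(-3) = -9)
l(D) = 2*D² (l(D) = D*(2*D) = 2*D²)
w*(-1 + 32) - l(48) = -9*(-1 + 32) - 2*48² = -9*31 - 2*2304 = -279 - 1*4608 = -279 - 4608 = -4887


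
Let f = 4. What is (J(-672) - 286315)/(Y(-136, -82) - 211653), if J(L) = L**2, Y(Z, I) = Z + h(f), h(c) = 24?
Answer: -165269/211765 ≈ -0.78044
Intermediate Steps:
Y(Z, I) = 24 + Z (Y(Z, I) = Z + 24 = 24 + Z)
(J(-672) - 286315)/(Y(-136, -82) - 211653) = ((-672)**2 - 286315)/((24 - 136) - 211653) = (451584 - 286315)/(-112 - 211653) = 165269/(-211765) = 165269*(-1/211765) = -165269/211765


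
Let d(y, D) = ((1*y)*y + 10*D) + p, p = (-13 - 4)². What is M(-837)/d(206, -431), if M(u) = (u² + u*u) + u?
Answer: 466767/12805 ≈ 36.452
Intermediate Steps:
M(u) = u + 2*u² (M(u) = (u² + u²) + u = 2*u² + u = u + 2*u²)
p = 289 (p = (-17)² = 289)
d(y, D) = 289 + y² + 10*D (d(y, D) = ((1*y)*y + 10*D) + 289 = (y*y + 10*D) + 289 = (y² + 10*D) + 289 = 289 + y² + 10*D)
M(-837)/d(206, -431) = (-837*(1 + 2*(-837)))/(289 + 206² + 10*(-431)) = (-837*(1 - 1674))/(289 + 42436 - 4310) = -837*(-1673)/38415 = 1400301*(1/38415) = 466767/12805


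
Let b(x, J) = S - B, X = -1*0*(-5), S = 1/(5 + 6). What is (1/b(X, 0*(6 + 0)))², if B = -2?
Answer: 121/529 ≈ 0.22873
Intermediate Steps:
S = 1/11 ≈ 0.090909
X = 0 (X = 0*(-5) = 0)
b(x, J) = 23/11 (b(x, J) = 1/11 - 1*(-2) = 1/11 + 2 = 23/11)
(1/b(X, 0*(6 + 0)))² = (1/(23/11))² = (11/23)² = 121/529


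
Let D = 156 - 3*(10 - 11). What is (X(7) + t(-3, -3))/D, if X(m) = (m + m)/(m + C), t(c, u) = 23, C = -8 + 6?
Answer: 43/265 ≈ 0.16226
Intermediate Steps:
C = -2
D = 159 (D = 156 - 3*(-1) = 156 + 3 = 159)
X(m) = 2*m/(-2 + m) (X(m) = (m + m)/(m - 2) = (2*m)/(-2 + m) = 2*m/(-2 + m))
(X(7) + t(-3, -3))/D = (2*7/(-2 + 7) + 23)/159 = (2*7/5 + 23)*(1/159) = (2*7*(1/5) + 23)*(1/159) = (14/5 + 23)*(1/159) = (129/5)*(1/159) = 43/265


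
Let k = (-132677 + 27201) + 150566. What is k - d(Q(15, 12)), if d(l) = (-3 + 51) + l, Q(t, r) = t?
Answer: 45027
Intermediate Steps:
d(l) = 48 + l
k = 45090 (k = -105476 + 150566 = 45090)
k - d(Q(15, 12)) = 45090 - (48 + 15) = 45090 - 1*63 = 45090 - 63 = 45027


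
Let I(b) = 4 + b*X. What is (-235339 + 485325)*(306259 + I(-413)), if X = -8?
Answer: 77387416062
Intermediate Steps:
I(b) = 4 - 8*b (I(b) = 4 + b*(-8) = 4 - 8*b)
(-235339 + 485325)*(306259 + I(-413)) = (-235339 + 485325)*(306259 + (4 - 8*(-413))) = 249986*(306259 + (4 + 3304)) = 249986*(306259 + 3308) = 249986*309567 = 77387416062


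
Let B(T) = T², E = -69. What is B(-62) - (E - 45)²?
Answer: -9152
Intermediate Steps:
B(-62) - (E - 45)² = (-62)² - (-69 - 45)² = 3844 - 1*(-114)² = 3844 - 1*12996 = 3844 - 12996 = -9152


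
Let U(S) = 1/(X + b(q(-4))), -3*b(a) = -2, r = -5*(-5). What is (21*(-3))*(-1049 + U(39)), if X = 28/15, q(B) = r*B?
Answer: 2510361/38 ≈ 66062.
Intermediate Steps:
r = 25
q(B) = 25*B
b(a) = ⅔ (b(a) = -⅓*(-2) = ⅔)
X = 28/15 (X = 28*(1/15) = 28/15 ≈ 1.8667)
U(S) = 15/38 (U(S) = 1/(28/15 + ⅔) = 1/(38/15) = 15/38)
(21*(-3))*(-1049 + U(39)) = (21*(-3))*(-1049 + 15/38) = -63*(-39847/38) = 2510361/38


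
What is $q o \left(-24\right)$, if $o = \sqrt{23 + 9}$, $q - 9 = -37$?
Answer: $2688 \sqrt{2} \approx 3801.4$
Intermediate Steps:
$q = -28$ ($q = 9 - 37 = -28$)
$o = 4 \sqrt{2}$ ($o = \sqrt{32} = 4 \sqrt{2} \approx 5.6569$)
$q o \left(-24\right) = - 28 \cdot 4 \sqrt{2} \left(-24\right) = - 112 \sqrt{2} \left(-24\right) = 2688 \sqrt{2}$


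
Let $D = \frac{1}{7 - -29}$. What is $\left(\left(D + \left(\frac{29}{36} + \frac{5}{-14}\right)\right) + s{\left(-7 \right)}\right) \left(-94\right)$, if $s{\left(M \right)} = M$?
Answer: $\frac{12878}{21} \approx 613.24$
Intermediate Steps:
$D = \frac{1}{36}$ ($D = \frac{1}{7 + 29} = \frac{1}{36} \approx 0.027778$)
$\left(\left(D + \left(\frac{29}{36} + \frac{5}{-14}\right)\right) + s{\left(-7 \right)}\right) \left(-94\right) = \left(\left(\frac{1}{36} + \left(\frac{29}{36} + \frac{5}{-14}\right)\right) - 7\right) \left(-94\right) = \left(\left(\frac{1}{36} + \left(29 \cdot \frac{1}{36} + 5 \left(- \frac{1}{14}\right)\right)\right) - 7\right) \left(-94\right) = \left(\left(\frac{1}{36} + \left(\frac{29}{36} - \frac{5}{14}\right)\right) - 7\right) \left(-94\right) = \left(\left(\frac{1}{36} + \frac{113}{252}\right) - 7\right) \left(-94\right) = \left(\frac{10}{21} - 7\right) \left(-94\right) = \left(- \frac{137}{21}\right) \left(-94\right) = \frac{12878}{21}$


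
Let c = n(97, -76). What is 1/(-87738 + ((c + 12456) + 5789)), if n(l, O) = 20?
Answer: -1/69473 ≈ -1.4394e-5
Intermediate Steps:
c = 20
1/(-87738 + ((c + 12456) + 5789)) = 1/(-87738 + ((20 + 12456) + 5789)) = 1/(-87738 + (12476 + 5789)) = 1/(-87738 + 18265) = 1/(-69473) = -1/69473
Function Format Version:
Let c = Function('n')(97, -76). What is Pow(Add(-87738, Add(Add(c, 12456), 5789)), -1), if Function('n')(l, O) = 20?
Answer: Rational(-1, 69473) ≈ -1.4394e-5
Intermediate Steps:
c = 20
Pow(Add(-87738, Add(Add(c, 12456), 5789)), -1) = Pow(Add(-87738, Add(Add(20, 12456), 5789)), -1) = Pow(Add(-87738, Add(12476, 5789)), -1) = Pow(Add(-87738, 18265), -1) = Pow(-69473, -1) = Rational(-1, 69473)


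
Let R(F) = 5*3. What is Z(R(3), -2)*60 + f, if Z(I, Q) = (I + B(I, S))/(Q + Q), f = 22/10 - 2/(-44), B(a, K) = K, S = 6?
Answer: -34403/110 ≈ -312.75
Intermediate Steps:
R(F) = 15
f = 247/110 (f = 22*(⅒) - 2*(-1/44) = 11/5 + 1/22 = 247/110 ≈ 2.2455)
Z(I, Q) = (6 + I)/(2*Q) (Z(I, Q) = (I + 6)/(Q + Q) = (6 + I)/((2*Q)) = (6 + I)*(1/(2*Q)) = (6 + I)/(2*Q))
Z(R(3), -2)*60 + f = ((½)*(6 + 15)/(-2))*60 + 247/110 = ((½)*(-½)*21)*60 + 247/110 = -21/4*60 + 247/110 = -315 + 247/110 = -34403/110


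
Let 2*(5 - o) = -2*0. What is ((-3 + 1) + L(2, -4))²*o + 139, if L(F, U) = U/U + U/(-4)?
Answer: 139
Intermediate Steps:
o = 5 (o = 5 - (-1)*0 = 5 - ½*0 = 5 + 0 = 5)
L(F, U) = 1 - U/4 (L(F, U) = 1 + U*(-¼) = 1 - U/4)
((-3 + 1) + L(2, -4))²*o + 139 = ((-3 + 1) + (1 - ¼*(-4)))²*5 + 139 = (-2 + (1 + 1))²*5 + 139 = (-2 + 2)²*5 + 139 = 0²*5 + 139 = 0*5 + 139 = 0 + 139 = 139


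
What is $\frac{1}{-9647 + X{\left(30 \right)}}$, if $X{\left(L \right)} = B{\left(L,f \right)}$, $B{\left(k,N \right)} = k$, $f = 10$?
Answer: $- \frac{1}{9617} \approx -0.00010398$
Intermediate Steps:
$X{\left(L \right)} = L$
$\frac{1}{-9647 + X{\left(30 \right)}} = \frac{1}{-9647 + 30} = \frac{1}{-9617} = - \frac{1}{9617}$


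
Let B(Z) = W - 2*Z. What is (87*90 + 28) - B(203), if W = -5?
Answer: 8269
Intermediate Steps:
B(Z) = -5 - 2*Z
(87*90 + 28) - B(203) = (87*90 + 28) - (-5 - 2*203) = (7830 + 28) - (-5 - 406) = 7858 - 1*(-411) = 7858 + 411 = 8269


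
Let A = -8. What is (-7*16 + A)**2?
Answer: 14400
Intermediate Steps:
(-7*16 + A)**2 = (-7*16 - 8)**2 = (-112 - 8)**2 = (-120)**2 = 14400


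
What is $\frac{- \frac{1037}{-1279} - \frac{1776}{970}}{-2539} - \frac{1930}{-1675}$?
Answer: $\frac{121630837471}{105523645595} \approx 1.1526$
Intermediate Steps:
$\frac{- \frac{1037}{-1279} - \frac{1776}{970}}{-2539} - \frac{1930}{-1675} = \left(\left(-1037\right) \left(- \frac{1}{1279}\right) - \frac{888}{485}\right) \left(- \frac{1}{2539}\right) - - \frac{386}{335} = \left(\frac{1037}{1279} - \frac{888}{485}\right) \left(- \frac{1}{2539}\right) + \frac{386}{335} = \left(- \frac{632807}{620315}\right) \left(- \frac{1}{2539}\right) + \frac{386}{335} = \frac{632807}{1574979785} + \frac{386}{335} = \frac{121630837471}{105523645595}$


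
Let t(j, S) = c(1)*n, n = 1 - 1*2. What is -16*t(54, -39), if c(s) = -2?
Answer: -32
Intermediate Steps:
n = -1 (n = 1 - 2 = -1)
t(j, S) = 2 (t(j, S) = -2*(-1) = 2)
-16*t(54, -39) = -16*2 = -32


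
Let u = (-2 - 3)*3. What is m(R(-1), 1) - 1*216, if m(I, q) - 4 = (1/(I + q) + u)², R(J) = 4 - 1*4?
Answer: -16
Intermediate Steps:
R(J) = 0 (R(J) = 4 - 4 = 0)
u = -15 (u = -5*3 = -15)
m(I, q) = 4 + (-15 + 1/(I + q))² (m(I, q) = 4 + (1/(I + q) - 15)² = 4 + (-15 + 1/(I + q))²)
m(R(-1), 1) - 1*216 = (4 + (1 - 15*0 - 15*1)²/(0 + 1)²) - 1*216 = (4 + (1 + 0 - 15)²/1²) - 216 = (4 + 1*(-14)²) - 216 = (4 + 1*196) - 216 = (4 + 196) - 216 = 200 - 216 = -16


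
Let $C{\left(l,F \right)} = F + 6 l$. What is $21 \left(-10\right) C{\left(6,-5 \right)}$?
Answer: $-6510$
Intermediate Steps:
$21 \left(-10\right) C{\left(6,-5 \right)} = 21 \left(-10\right) \left(-5 + 6 \cdot 6\right) = - 210 \left(-5 + 36\right) = \left(-210\right) 31 = -6510$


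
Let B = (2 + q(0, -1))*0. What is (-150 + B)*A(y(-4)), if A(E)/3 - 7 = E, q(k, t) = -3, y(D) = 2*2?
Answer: -4950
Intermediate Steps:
y(D) = 4
A(E) = 21 + 3*E
B = 0 (B = (2 - 3)*0 = -1*0 = 0)
(-150 + B)*A(y(-4)) = (-150 + 0)*(21 + 3*4) = -150*(21 + 12) = -150*33 = -4950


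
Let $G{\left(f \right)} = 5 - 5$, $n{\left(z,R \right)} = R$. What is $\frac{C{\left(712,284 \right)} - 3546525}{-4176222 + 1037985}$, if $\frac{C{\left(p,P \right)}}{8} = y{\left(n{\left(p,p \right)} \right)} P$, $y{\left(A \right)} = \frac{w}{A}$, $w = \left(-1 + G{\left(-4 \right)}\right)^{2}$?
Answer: $\frac{315640441}{279303093} \approx 1.1301$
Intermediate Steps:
$G{\left(f \right)} = 0$ ($G{\left(f \right)} = 5 - 5 = 0$)
$w = 1$ ($w = \left(-1 + 0\right)^{2} = \left(-1\right)^{2} = 1$)
$y{\left(A \right)} = \frac{1}{A}$ ($y{\left(A \right)} = 1 \frac{1}{A} = \frac{1}{A}$)
$C{\left(p,P \right)} = \frac{8 P}{p}$ ($C{\left(p,P \right)} = 8 \frac{P}{p} = \frac{8 P}{p}$)
$\frac{C{\left(712,284 \right)} - 3546525}{-4176222 + 1037985} = \frac{8 \cdot 284 \cdot \frac{1}{712} - 3546525}{-4176222 + 1037985} = \frac{8 \cdot 284 \cdot \frac{1}{712} - 3546525}{-3138237} = \left(\frac{284}{89} - 3546525\right) \left(- \frac{1}{3138237}\right) = \left(- \frac{315640441}{89}\right) \left(- \frac{1}{3138237}\right) = \frac{315640441}{279303093}$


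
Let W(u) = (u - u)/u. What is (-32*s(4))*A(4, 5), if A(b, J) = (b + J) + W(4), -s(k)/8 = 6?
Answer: 13824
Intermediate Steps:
s(k) = -48 (s(k) = -8*6 = -48)
W(u) = 0 (W(u) = 0/u = 0)
A(b, J) = J + b (A(b, J) = (b + J) + 0 = (J + b) + 0 = J + b)
(-32*s(4))*A(4, 5) = (-32*(-48))*(5 + 4) = 1536*9 = 13824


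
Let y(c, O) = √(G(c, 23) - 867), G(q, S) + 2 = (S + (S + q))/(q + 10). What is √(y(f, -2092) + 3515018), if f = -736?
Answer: √(425317178 + 11*I*√105034)/11 ≈ 1874.8 + 0.0078574*I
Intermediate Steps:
G(q, S) = -2 + (q + 2*S)/(10 + q) (G(q, S) = -2 + (S + (S + q))/(q + 10) = -2 + (q + 2*S)/(10 + q))
y(c, O) = √(-867 + (26 - c)/(10 + c)) (y(c, O) = √((-20 - c + 2*23)/(10 + c) - 867) = √((-20 - c + 46)/(10 + c) - 867) = √((26 - c)/(10 + c) - 867) = √(-867 + (26 - c)/(10 + c)))
√(y(f, -2092) + 3515018) = √(2*√((-2161 - 217*(-736))/(10 - 736)) + 3515018) = √(2*√((-2161 + 159712)/(-726)) + 3515018) = √(2*√(-1/726*157551) + 3515018) = √(2*√(-52517/242) + 3515018) = √(2*(I*√105034/22) + 3515018) = √(I*√105034/11 + 3515018) = √(3515018 + I*√105034/11)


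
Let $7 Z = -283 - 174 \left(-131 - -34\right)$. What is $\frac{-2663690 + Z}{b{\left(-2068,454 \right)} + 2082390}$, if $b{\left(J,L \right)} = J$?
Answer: $- \frac{18629235}{14562254} \approx -1.2793$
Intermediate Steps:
$Z = \frac{16595}{7}$ ($Z = \frac{-283 - 174 \left(-131 - -34\right)}{7} = \frac{-283 - 174 \left(-131 + 34\right)}{7} = \frac{-283 - -16878}{7} = \frac{-283 + 16878}{7} = \frac{1}{7} \cdot 16595 = \frac{16595}{7} \approx 2370.7$)
$\frac{-2663690 + Z}{b{\left(-2068,454 \right)} + 2082390} = \frac{-2663690 + \frac{16595}{7}}{-2068 + 2082390} = - \frac{18629235}{7 \cdot 2080322} = \left(- \frac{18629235}{7}\right) \frac{1}{2080322} = - \frac{18629235}{14562254}$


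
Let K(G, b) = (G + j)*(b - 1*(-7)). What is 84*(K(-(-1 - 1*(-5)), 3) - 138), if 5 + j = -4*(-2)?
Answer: -12432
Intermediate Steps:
j = 3 (j = -5 - 4*(-2) = -5 + 8 = 3)
K(G, b) = (3 + G)*(7 + b) (K(G, b) = (G + 3)*(b - 1*(-7)) = (3 + G)*(b + 7) = (3 + G)*(7 + b))
84*(K(-(-1 - 1*(-5)), 3) - 138) = 84*((21 + 3*3 + 7*(-(-1 - 1*(-5))) - (-1 - 1*(-5))*3) - 138) = 84*((21 + 9 + 7*(-(-1 + 5)) - (-1 + 5)*3) - 138) = 84*((21 + 9 + 7*(-1*4) - 1*4*3) - 138) = 84*((21 + 9 + 7*(-4) - 4*3) - 138) = 84*((21 + 9 - 28 - 12) - 138) = 84*(-10 - 138) = 84*(-148) = -12432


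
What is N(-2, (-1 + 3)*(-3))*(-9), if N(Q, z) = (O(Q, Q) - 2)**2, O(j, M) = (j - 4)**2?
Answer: -10404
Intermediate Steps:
O(j, M) = (-4 + j)**2
N(Q, z) = (-2 + (-4 + Q)**2)**2 (N(Q, z) = ((-4 + Q)**2 - 2)**2 = (-2 + (-4 + Q)**2)**2)
N(-2, (-1 + 3)*(-3))*(-9) = (-2 + (-4 - 2)**2)**2*(-9) = (-2 + (-6)**2)**2*(-9) = (-2 + 36)**2*(-9) = 34**2*(-9) = 1156*(-9) = -10404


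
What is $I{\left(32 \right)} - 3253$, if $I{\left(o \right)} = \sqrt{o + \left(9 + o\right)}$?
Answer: $-3253 + \sqrt{73} \approx -3244.5$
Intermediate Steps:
$I{\left(o \right)} = \sqrt{9 + 2 o}$
$I{\left(32 \right)} - 3253 = \sqrt{9 + 2 \cdot 32} - 3253 = \sqrt{9 + 64} - 3253 = \sqrt{73} - 3253 = -3253 + \sqrt{73}$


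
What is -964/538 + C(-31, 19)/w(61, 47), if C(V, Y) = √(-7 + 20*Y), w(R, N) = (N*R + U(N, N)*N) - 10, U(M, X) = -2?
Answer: -482/269 + √373/2763 ≈ -1.7848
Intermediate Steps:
w(R, N) = -10 - 2*N + N*R (w(R, N) = (N*R - 2*N) - 10 = (-2*N + N*R) - 10 = -10 - 2*N + N*R)
-964/538 + C(-31, 19)/w(61, 47) = -964/538 + √(-7 + 20*19)/(-10 - 2*47 + 47*61) = -964*1/538 + √(-7 + 380)/(-10 - 94 + 2867) = -482/269 + √373/2763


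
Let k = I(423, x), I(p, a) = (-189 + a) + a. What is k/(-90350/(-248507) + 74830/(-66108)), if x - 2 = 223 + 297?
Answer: -200659959234/180327443 ≈ -1112.8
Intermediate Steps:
x = 522 (x = 2 + (223 + 297) = 2 + 520 = 522)
I(p, a) = -189 + 2*a
k = 855 (k = -189 + 2*522 = -189 + 1044 = 855)
k/(-90350/(-248507) + 74830/(-66108)) = 855/(-90350/(-248507) + 74830/(-66108)) = 855/(-90350*(-1/248507) + 74830*(-1/66108)) = 855/(90350/248507 - 5345/4722) = 855/(-901637215/1173450054) = 855*(-1173450054/901637215) = -200659959234/180327443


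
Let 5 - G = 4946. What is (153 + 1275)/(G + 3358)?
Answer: -1428/1583 ≈ -0.90208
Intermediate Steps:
G = -4941 (G = 5 - 1*4946 = 5 - 4946 = -4941)
(153 + 1275)/(G + 3358) = (153 + 1275)/(-4941 + 3358) = 1428/(-1583) = 1428*(-1/1583) = -1428/1583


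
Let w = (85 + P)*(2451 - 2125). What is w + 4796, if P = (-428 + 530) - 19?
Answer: 59564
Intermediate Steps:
P = 83 (P = 102 - 19 = 83)
w = 54768 (w = (85 + 83)*(2451 - 2125) = 168*326 = 54768)
w + 4796 = 54768 + 4796 = 59564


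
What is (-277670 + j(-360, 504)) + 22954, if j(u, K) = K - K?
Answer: -254716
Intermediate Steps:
j(u, K) = 0
(-277670 + j(-360, 504)) + 22954 = (-277670 + 0) + 22954 = -277670 + 22954 = -254716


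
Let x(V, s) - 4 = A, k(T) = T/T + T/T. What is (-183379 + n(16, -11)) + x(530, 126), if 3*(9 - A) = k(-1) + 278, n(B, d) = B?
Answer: -550330/3 ≈ -1.8344e+5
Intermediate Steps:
k(T) = 2 (k(T) = 1 + 1 = 2)
A = -253/3 (A = 9 - (2 + 278)/3 = 9 - ⅓*280 = 9 - 280/3 = -253/3 ≈ -84.333)
x(V, s) = -241/3 (x(V, s) = 4 - 253/3 = -241/3)
(-183379 + n(16, -11)) + x(530, 126) = (-183379 + 16) - 241/3 = -183363 - 241/3 = -550330/3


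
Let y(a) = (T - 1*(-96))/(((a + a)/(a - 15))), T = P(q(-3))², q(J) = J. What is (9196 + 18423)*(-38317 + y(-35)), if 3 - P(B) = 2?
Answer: -7394545346/7 ≈ -1.0564e+9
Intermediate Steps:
P(B) = 1 (P(B) = 3 - 1*2 = 3 - 2 = 1)
T = 1 (T = 1² = 1)
y(a) = 97*(-15 + a)/(2*a) (y(a) = (1 - 1*(-96))/(((a + a)/(a - 15))) = (1 + 96)/(((2*a)/(-15 + a))) = 97/((2*a/(-15 + a))) = 97*((-15 + a)/(2*a)) = 97*(-15 + a)/(2*a))
(9196 + 18423)*(-38317 + y(-35)) = (9196 + 18423)*(-38317 + (97/2)*(-15 - 35)/(-35)) = 27619*(-38317 + (97/2)*(-1/35)*(-50)) = 27619*(-38317 + 485/7) = 27619*(-267734/7) = -7394545346/7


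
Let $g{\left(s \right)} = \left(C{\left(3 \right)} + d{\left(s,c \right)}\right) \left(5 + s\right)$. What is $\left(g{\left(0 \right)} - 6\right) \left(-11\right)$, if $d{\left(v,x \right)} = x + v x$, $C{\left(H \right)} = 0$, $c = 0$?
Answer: $66$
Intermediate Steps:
$g{\left(s \right)} = 0$ ($g{\left(s \right)} = \left(0 + 0 \left(1 + s\right)\right) \left(5 + s\right) = \left(0 + 0\right) \left(5 + s\right) = 0 \left(5 + s\right) = 0$)
$\left(g{\left(0 \right)} - 6\right) \left(-11\right) = \left(0 - 6\right) \left(-11\right) = \left(-6\right) \left(-11\right) = 66$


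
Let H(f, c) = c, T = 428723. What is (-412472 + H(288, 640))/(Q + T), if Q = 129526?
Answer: -411832/558249 ≈ -0.73772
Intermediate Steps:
(-412472 + H(288, 640))/(Q + T) = (-412472 + 640)/(129526 + 428723) = -411832/558249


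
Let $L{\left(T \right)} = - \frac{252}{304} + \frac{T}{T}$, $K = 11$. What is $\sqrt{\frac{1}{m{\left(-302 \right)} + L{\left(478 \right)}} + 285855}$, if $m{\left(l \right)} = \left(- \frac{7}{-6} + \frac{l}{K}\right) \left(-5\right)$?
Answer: $\frac{\sqrt{31144516591559187}}{330079} \approx 534.65$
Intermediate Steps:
$L{\left(T \right)} = \frac{13}{76}$ ($L{\left(T \right)} = \left(-252\right) \frac{1}{304} + 1 = - \frac{63}{76} + 1 = \frac{13}{76}$)
$m{\left(l \right)} = - \frac{35}{6} - \frac{5 l}{11}$ ($m{\left(l \right)} = \left(- \frac{7}{-6} + \frac{l}{11}\right) \left(-5\right) = \left(\left(-7\right) \left(- \frac{1}{6}\right) + l \frac{1}{11}\right) \left(-5\right) = \left(\frac{7}{6} + \frac{l}{11}\right) \left(-5\right) = - \frac{35}{6} - \frac{5 l}{11}$)
$\sqrt{\frac{1}{m{\left(-302 \right)} + L{\left(478 \right)}} + 285855} = \sqrt{\frac{1}{\left(- \frac{35}{6} - - \frac{1510}{11}\right) + \frac{13}{76}} + 285855} = \sqrt{\frac{1}{\left(- \frac{35}{6} + \frac{1510}{11}\right) + \frac{13}{76}} + 285855} = \sqrt{\frac{1}{\frac{8675}{66} + \frac{13}{76}} + 285855} = \sqrt{\frac{1}{\frac{330079}{2508}} + 285855} = \sqrt{\frac{2508}{330079} + 285855} = \sqrt{\frac{94354735053}{330079}} = \frac{\sqrt{31144516591559187}}{330079}$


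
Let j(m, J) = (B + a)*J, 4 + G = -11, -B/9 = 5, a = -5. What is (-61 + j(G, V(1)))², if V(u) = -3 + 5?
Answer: 25921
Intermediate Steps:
B = -45 (B = -9*5 = -45)
G = -15 (G = -4 - 11 = -15)
V(u) = 2
j(m, J) = -50*J (j(m, J) = (-45 - 5)*J = -50*J)
(-61 + j(G, V(1)))² = (-61 - 50*2)² = (-61 - 100)² = (-161)² = 25921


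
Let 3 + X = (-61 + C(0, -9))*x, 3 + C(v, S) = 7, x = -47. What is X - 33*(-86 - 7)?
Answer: 5745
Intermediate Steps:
C(v, S) = 4 (C(v, S) = -3 + 7 = 4)
X = 2676 (X = -3 + (-61 + 4)*(-47) = -3 - 57*(-47) = -3 + 2679 = 2676)
X - 33*(-86 - 7) = 2676 - 33*(-86 - 7) = 2676 - 33*(-93) = 2676 - 1*(-3069) = 2676 + 3069 = 5745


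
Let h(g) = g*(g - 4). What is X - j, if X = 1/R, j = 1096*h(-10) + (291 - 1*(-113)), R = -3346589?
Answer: -514852638117/3346589 ≈ -1.5384e+5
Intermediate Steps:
h(g) = g*(-4 + g)
j = 153844 (j = 1096*(-10*(-4 - 10)) + (291 - 1*(-113)) = 1096*(-10*(-14)) + (291 + 113) = 1096*140 + 404 = 153440 + 404 = 153844)
X = -1/3346589 (X = 1/(-3346589) = -1/3346589 ≈ -2.9881e-7)
X - j = -1/3346589 - 1*153844 = -1/3346589 - 153844 = -514852638117/3346589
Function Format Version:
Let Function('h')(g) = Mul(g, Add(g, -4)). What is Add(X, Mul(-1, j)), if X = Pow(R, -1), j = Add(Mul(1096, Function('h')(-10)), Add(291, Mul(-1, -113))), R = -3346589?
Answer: Rational(-514852638117, 3346589) ≈ -1.5384e+5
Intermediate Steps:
Function('h')(g) = Mul(g, Add(-4, g))
j = 153844 (j = Add(Mul(1096, Mul(-10, Add(-4, -10))), Add(291, Mul(-1, -113))) = Add(Mul(1096, Mul(-10, -14)), Add(291, 113)) = Add(Mul(1096, 140), 404) = Add(153440, 404) = 153844)
X = Rational(-1, 3346589) (X = Pow(-3346589, -1) = Rational(-1, 3346589) ≈ -2.9881e-7)
Add(X, Mul(-1, j)) = Add(Rational(-1, 3346589), Mul(-1, 153844)) = Add(Rational(-1, 3346589), -153844) = Rational(-514852638117, 3346589)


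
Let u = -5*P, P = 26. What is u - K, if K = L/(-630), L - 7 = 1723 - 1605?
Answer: -16355/126 ≈ -129.80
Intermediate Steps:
L = 125 (L = 7 + (1723 - 1605) = 7 + 118 = 125)
K = -25/126 (K = 125/(-630) = 125*(-1/630) = -25/126 ≈ -0.19841)
u = -130 (u = -5*26 = -130)
u - K = -130 - 1*(-25/126) = -130 + 25/126 = -16355/126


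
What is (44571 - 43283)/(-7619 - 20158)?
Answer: -1288/27777 ≈ -0.046369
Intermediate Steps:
(44571 - 43283)/(-7619 - 20158) = 1288/(-27777) = 1288*(-1/27777) = -1288/27777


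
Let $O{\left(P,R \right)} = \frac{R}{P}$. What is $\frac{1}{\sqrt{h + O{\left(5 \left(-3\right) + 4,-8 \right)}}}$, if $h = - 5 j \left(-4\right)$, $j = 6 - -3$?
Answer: $\frac{\sqrt{5467}}{994} \approx 0.074386$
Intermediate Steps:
$j = 9$ ($j = 6 + 3 = 9$)
$h = 180$ ($h = \left(-5\right) 9 \left(-4\right) = \left(-45\right) \left(-4\right) = 180$)
$\frac{1}{\sqrt{h + O{\left(5 \left(-3\right) + 4,-8 \right)}}} = \frac{1}{\sqrt{180 - \frac{8}{5 \left(-3\right) + 4}}} = \frac{1}{\sqrt{180 - \frac{8}{-15 + 4}}} = \frac{1}{\sqrt{180 - \frac{8}{-11}}} = \frac{1}{\sqrt{180 - - \frac{8}{11}}} = \frac{1}{\sqrt{180 + \frac{8}{11}}} = \frac{1}{\sqrt{\frac{1988}{11}}} = \frac{1}{\frac{2}{11} \sqrt{5467}} = \frac{\sqrt{5467}}{994}$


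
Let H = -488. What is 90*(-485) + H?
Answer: -44138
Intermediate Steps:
90*(-485) + H = 90*(-485) - 488 = -43650 - 488 = -44138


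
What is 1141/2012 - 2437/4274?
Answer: -13305/4299644 ≈ -0.0030944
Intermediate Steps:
1141/2012 - 2437/4274 = -13305/4299644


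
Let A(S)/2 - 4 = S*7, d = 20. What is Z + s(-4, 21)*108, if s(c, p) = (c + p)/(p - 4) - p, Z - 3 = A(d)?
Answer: -1869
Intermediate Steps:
A(S) = 8 + 14*S (A(S) = 8 + 2*(S*7) = 8 + 2*(7*S) = 8 + 14*S)
Z = 291 (Z = 3 + (8 + 14*20) = 3 + (8 + 280) = 3 + 288 = 291)
s(c, p) = -p + (c + p)/(-4 + p) (s(c, p) = (c + p)/(-4 + p) - p = -p + (c + p)/(-4 + p))
Z + s(-4, 21)*108 = 291 + ((-4 - 1*21² + 5*21)/(-4 + 21))*108 = 291 + ((-4 - 1*441 + 105)/17)*108 = 291 + ((-4 - 441 + 105)/17)*108 = 291 + ((1/17)*(-340))*108 = 291 - 20*108 = 291 - 2160 = -1869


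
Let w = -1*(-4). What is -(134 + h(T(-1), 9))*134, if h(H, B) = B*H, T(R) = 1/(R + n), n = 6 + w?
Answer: -18090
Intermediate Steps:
w = 4
n = 10 (n = 6 + 4 = 10)
T(R) = 1/(10 + R) (T(R) = 1/(R + 10) = 1/(10 + R))
-(134 + h(T(-1), 9))*134 = -(134 + 9/(10 - 1))*134 = -(134 + 9/9)*134 = -(134 + 9*(1/9))*134 = -(134 + 1)*134 = -135*134 = -1*18090 = -18090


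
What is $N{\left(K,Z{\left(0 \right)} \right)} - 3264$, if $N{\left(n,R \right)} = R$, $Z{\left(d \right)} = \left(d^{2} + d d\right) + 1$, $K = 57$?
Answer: $-3263$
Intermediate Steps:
$Z{\left(d \right)} = 1 + 2 d^{2}$ ($Z{\left(d \right)} = \left(d^{2} + d^{2}\right) + 1 = 2 d^{2} + 1 = 1 + 2 d^{2}$)
$N{\left(K,Z{\left(0 \right)} \right)} - 3264 = \left(1 + 2 \cdot 0^{2}\right) - 3264 = \left(1 + 2 \cdot 0\right) - 3264 = \left(1 + 0\right) - 3264 = 1 - 3264 = -3263$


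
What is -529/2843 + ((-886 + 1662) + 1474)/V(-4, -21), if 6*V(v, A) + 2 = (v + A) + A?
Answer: -3200491/11372 ≈ -281.44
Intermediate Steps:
V(v, A) = -⅓ + A/3 + v/6 (V(v, A) = -⅓ + ((v + A) + A)/6 = -⅓ + ((A + v) + A)/6 = -⅓ + (v + 2*A)/6 = -⅓ + (A/3 + v/6) = -⅓ + A/3 + v/6)
-529/2843 + ((-886 + 1662) + 1474)/V(-4, -21) = -529/2843 + ((-886 + 1662) + 1474)/(-⅓ + (⅓)*(-21) + (⅙)*(-4)) = -529*1/2843 + (776 + 1474)/(-⅓ - 7 - ⅔) = -529/2843 + 2250/(-8) = -529/2843 + 2250*(-⅛) = -529/2843 - 1125/4 = -3200491/11372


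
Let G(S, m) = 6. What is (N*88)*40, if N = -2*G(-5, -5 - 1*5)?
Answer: -42240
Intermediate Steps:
N = -12 (N = -2*6 = -12)
(N*88)*40 = -12*88*40 = -1056*40 = -42240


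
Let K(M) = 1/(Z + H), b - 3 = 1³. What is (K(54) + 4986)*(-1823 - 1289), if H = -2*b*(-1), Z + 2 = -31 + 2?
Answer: -356874824/23 ≈ -1.5516e+7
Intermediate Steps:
b = 4 (b = 3 + 1³ = 3 + 1 = 4)
Z = -31 (Z = -2 + (-31 + 2) = -2 - 29 = -31)
H = 8 (H = -2*4*(-1) = -8*(-1) = 8)
K(M) = -1/23 (K(M) = 1/(-31 + 8) = 1/(-23) = -1/23)
(K(54) + 4986)*(-1823 - 1289) = (-1/23 + 4986)*(-1823 - 1289) = (114677/23)*(-3112) = -356874824/23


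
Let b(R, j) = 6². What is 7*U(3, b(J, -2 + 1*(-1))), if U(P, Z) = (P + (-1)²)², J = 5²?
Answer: 112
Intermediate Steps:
J = 25
b(R, j) = 36
U(P, Z) = (1 + P)² (U(P, Z) = (P + 1)² = (1 + P)²)
7*U(3, b(J, -2 + 1*(-1))) = 7*(1 + 3)² = 7*4² = 7*16 = 112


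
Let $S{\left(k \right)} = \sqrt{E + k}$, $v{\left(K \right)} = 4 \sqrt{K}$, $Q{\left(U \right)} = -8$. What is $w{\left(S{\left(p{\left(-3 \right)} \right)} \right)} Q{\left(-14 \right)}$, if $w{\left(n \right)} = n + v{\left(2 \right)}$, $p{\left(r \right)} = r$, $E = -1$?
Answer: $- 32 \sqrt{2} - 16 i \approx -45.255 - 16.0 i$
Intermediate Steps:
$S{\left(k \right)} = \sqrt{-1 + k}$
$w{\left(n \right)} = n + 4 \sqrt{2}$
$w{\left(S{\left(p{\left(-3 \right)} \right)} \right)} Q{\left(-14 \right)} = \left(\sqrt{-1 - 3} + 4 \sqrt{2}\right) \left(-8\right) = \left(\sqrt{-4} + 4 \sqrt{2}\right) \left(-8\right) = \left(2 i + 4 \sqrt{2}\right) \left(-8\right) = - 32 \sqrt{2} - 16 i$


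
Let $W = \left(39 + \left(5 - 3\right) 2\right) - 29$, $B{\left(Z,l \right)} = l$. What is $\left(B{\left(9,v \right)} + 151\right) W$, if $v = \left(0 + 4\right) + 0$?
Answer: $2170$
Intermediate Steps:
$v = 4$ ($v = 4 + 0 = 4$)
$W = 14$ ($W = \left(39 + 2 \cdot 2\right) - 29 = \left(39 + 4\right) - 29 = 43 - 29 = 14$)
$\left(B{\left(9,v \right)} + 151\right) W = \left(4 + 151\right) 14 = 155 \cdot 14 = 2170$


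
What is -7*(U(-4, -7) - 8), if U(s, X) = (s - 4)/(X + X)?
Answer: 52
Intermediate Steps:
U(s, X) = (-4 + s)/(2*X) (U(s, X) = (-4 + s)/((2*X)) = (-4 + s)*(1/(2*X)) = (-4 + s)/(2*X))
-7*(U(-4, -7) - 8) = -7*((½)*(-4 - 4)/(-7) - 8) = -7*((½)*(-⅐)*(-8) - 8) = -7*(4/7 - 8) = -7*(-52/7) = 52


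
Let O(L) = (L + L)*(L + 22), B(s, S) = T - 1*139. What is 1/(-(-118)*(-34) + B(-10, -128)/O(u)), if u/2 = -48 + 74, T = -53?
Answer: -481/1929784 ≈ -0.00024925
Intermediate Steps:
B(s, S) = -192 (B(s, S) = -53 - 1*139 = -53 - 139 = -192)
u = 52 (u = 2*(-48 + 74) = 2*26 = 52)
O(L) = 2*L*(22 + L) (O(L) = (2*L)*(22 + L) = 2*L*(22 + L))
1/(-(-118)*(-34) + B(-10, -128)/O(u)) = 1/(-(-118)*(-34) - 192*1/(104*(22 + 52))) = 1/(-118*34 - 192/(2*52*74)) = 1/(-4012 - 192/7696) = 1/(-4012 - 192*1/7696) = 1/(-4012 - 12/481) = 1/(-1929784/481) = -481/1929784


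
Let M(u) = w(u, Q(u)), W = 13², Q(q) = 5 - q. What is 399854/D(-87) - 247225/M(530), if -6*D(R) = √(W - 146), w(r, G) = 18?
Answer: -247225/18 - 2399124*√23/23 ≈ -5.1399e+5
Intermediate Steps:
W = 169
M(u) = 18
D(R) = -√23/6 (D(R) = -√(169 - 146)/6 = -√23/6)
399854/D(-87) - 247225/M(530) = 399854/((-√23/6)) - 247225/18 = 399854*(-6*√23/23) - 247225*1/18 = -2399124*√23/23 - 247225/18 = -247225/18 - 2399124*√23/23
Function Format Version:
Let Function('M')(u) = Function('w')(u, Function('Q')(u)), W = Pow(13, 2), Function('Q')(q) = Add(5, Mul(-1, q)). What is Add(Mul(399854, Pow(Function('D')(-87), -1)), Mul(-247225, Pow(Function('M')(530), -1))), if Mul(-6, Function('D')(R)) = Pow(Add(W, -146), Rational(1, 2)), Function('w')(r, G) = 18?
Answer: Add(Rational(-247225, 18), Mul(Rational(-2399124, 23), Pow(23, Rational(1, 2)))) ≈ -5.1399e+5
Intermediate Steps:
W = 169
Function('M')(u) = 18
Function('D')(R) = Mul(Rational(-1, 6), Pow(23, Rational(1, 2))) (Function('D')(R) = Mul(Rational(-1, 6), Pow(Add(169, -146), Rational(1, 2))) = Mul(Rational(-1, 6), Pow(23, Rational(1, 2))))
Add(Mul(399854, Pow(Function('D')(-87), -1)), Mul(-247225, Pow(Function('M')(530), -1))) = Add(Mul(399854, Pow(Mul(Rational(-1, 6), Pow(23, Rational(1, 2))), -1)), Mul(-247225, Pow(18, -1))) = Add(Mul(399854, Mul(Rational(-6, 23), Pow(23, Rational(1, 2)))), Mul(-247225, Rational(1, 18))) = Add(Mul(Rational(-2399124, 23), Pow(23, Rational(1, 2))), Rational(-247225, 18)) = Add(Rational(-247225, 18), Mul(Rational(-2399124, 23), Pow(23, Rational(1, 2))))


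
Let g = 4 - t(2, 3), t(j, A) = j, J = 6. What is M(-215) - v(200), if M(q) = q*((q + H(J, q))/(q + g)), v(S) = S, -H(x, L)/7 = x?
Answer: -97855/213 ≈ -459.41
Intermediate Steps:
H(x, L) = -7*x
g = 2 (g = 4 - 1*2 = 4 - 2 = 2)
M(q) = q*(-42 + q)/(2 + q) (M(q) = q*((q - 7*6)/(q + 2)) = q*((q - 42)/(2 + q)) = q*((-42 + q)/(2 + q)) = q*(-42 + q)/(2 + q))
M(-215) - v(200) = -215*(-42 - 215)/(2 - 215) - 1*200 = -215*(-257)/(-213) - 200 = -215*(-1/213)*(-257) - 200 = -55255/213 - 200 = -97855/213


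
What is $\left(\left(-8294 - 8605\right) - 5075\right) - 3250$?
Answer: $-25224$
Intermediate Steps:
$\left(\left(-8294 - 8605\right) - 5075\right) - 3250 = \left(-16899 - 5075\right) - 3250 = -21974 - 3250 = -25224$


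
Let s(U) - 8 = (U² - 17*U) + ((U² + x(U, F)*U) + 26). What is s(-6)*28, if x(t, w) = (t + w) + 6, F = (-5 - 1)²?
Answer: -224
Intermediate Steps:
F = 36 (F = (-6)² = 36)
x(t, w) = 6 + t + w
s(U) = 34 - 17*U + 2*U² + U*(42 + U) (s(U) = 8 + ((U² - 17*U) + ((U² + (6 + U + 36)*U) + 26)) = 8 + ((U² - 17*U) + ((U² + (42 + U)*U) + 26)) = 8 + ((U² - 17*U) + ((U² + U*(42 + U)) + 26)) = 8 + ((U² - 17*U) + (26 + U² + U*(42 + U))) = 8 + (26 - 17*U + 2*U² + U*(42 + U)) = 34 - 17*U + 2*U² + U*(42 + U))
s(-6)*28 = (34 + 3*(-6)² + 25*(-6))*28 = (34 + 3*36 - 150)*28 = (34 + 108 - 150)*28 = -8*28 = -224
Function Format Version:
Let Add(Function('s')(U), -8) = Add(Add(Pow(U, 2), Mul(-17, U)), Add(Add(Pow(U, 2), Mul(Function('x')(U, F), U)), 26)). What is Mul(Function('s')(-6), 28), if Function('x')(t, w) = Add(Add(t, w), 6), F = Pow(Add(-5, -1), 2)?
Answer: -224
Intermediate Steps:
F = 36 (F = Pow(-6, 2) = 36)
Function('x')(t, w) = Add(6, t, w)
Function('s')(U) = Add(34, Mul(-17, U), Mul(2, Pow(U, 2)), Mul(U, Add(42, U))) (Function('s')(U) = Add(8, Add(Add(Pow(U, 2), Mul(-17, U)), Add(Add(Pow(U, 2), Mul(Add(6, U, 36), U)), 26))) = Add(8, Add(Add(Pow(U, 2), Mul(-17, U)), Add(Add(Pow(U, 2), Mul(Add(42, U), U)), 26))) = Add(8, Add(Add(Pow(U, 2), Mul(-17, U)), Add(Add(Pow(U, 2), Mul(U, Add(42, U))), 26))) = Add(8, Add(Add(Pow(U, 2), Mul(-17, U)), Add(26, Pow(U, 2), Mul(U, Add(42, U))))) = Add(8, Add(26, Mul(-17, U), Mul(2, Pow(U, 2)), Mul(U, Add(42, U)))) = Add(34, Mul(-17, U), Mul(2, Pow(U, 2)), Mul(U, Add(42, U))))
Mul(Function('s')(-6), 28) = Mul(Add(34, Mul(3, Pow(-6, 2)), Mul(25, -6)), 28) = Mul(Add(34, Mul(3, 36), -150), 28) = Mul(Add(34, 108, -150), 28) = Mul(-8, 28) = -224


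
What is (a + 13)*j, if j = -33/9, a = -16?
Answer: 11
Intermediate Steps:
j = -11/3 (j = -33*1/9 = -11/3 ≈ -3.6667)
(a + 13)*j = (-16 + 13)*(-11/3) = -3*(-11/3) = 11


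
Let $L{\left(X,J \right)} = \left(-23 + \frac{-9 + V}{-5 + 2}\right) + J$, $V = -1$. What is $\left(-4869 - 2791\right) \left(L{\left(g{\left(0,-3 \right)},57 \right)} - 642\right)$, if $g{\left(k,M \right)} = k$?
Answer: $\frac{13895240}{3} \approx 4.6317 \cdot 10^{6}$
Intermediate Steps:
$L{\left(X,J \right)} = - \frac{59}{3} + J$ ($L{\left(X,J \right)} = \left(-23 + \frac{-9 - 1}{-5 + 2}\right) + J = \left(-23 - \frac{10}{-3}\right) + J = \left(-23 - - \frac{10}{3}\right) + J = \left(-23 + \frac{10}{3}\right) + J = - \frac{59}{3} + J$)
$\left(-4869 - 2791\right) \left(L{\left(g{\left(0,-3 \right)},57 \right)} - 642\right) = \left(-4869 - 2791\right) \left(\left(- \frac{59}{3} + 57\right) - 642\right) = - 7660 \left(\frac{112}{3} - 642\right) = \left(-7660\right) \left(- \frac{1814}{3}\right) = \frac{13895240}{3}$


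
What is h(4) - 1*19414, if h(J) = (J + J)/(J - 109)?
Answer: -2038478/105 ≈ -19414.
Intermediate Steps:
h(J) = 2*J/(-109 + J) (h(J) = (2*J)/(-109 + J) = 2*J/(-109 + J))
h(4) - 1*19414 = 2*4/(-109 + 4) - 1*19414 = 2*4/(-105) - 19414 = 2*4*(-1/105) - 19414 = -8/105 - 19414 = -2038478/105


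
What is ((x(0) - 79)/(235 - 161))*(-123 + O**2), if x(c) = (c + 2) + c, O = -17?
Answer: -6391/37 ≈ -172.73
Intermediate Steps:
x(c) = 2 + 2*c (x(c) = (2 + c) + c = 2 + 2*c)
((x(0) - 79)/(235 - 161))*(-123 + O**2) = (((2 + 2*0) - 79)/(235 - 161))*(-123 + (-17)**2) = (((2 + 0) - 79)/74)*(-123 + 289) = ((2 - 79)*(1/74))*166 = -77*1/74*166 = -77/74*166 = -6391/37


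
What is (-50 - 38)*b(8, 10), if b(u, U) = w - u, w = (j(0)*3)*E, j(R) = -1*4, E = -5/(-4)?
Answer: 2024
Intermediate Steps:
E = 5/4 (E = -5*(-¼) = 5/4 ≈ 1.2500)
j(R) = -4
w = -15 (w = -4*3*(5/4) = -12*5/4 = -15)
b(u, U) = -15 - u
(-50 - 38)*b(8, 10) = (-50 - 38)*(-15 - 1*8) = -88*(-15 - 8) = -88*(-23) = 2024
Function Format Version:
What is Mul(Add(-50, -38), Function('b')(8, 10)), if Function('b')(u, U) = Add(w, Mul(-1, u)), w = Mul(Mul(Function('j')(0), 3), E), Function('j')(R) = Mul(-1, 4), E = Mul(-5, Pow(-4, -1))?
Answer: 2024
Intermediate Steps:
E = Rational(5, 4) (E = Mul(-5, Rational(-1, 4)) = Rational(5, 4) ≈ 1.2500)
Function('j')(R) = -4
w = -15 (w = Mul(Mul(-4, 3), Rational(5, 4)) = Mul(-12, Rational(5, 4)) = -15)
Function('b')(u, U) = Add(-15, Mul(-1, u))
Mul(Add(-50, -38), Function('b')(8, 10)) = Mul(Add(-50, -38), Add(-15, Mul(-1, 8))) = Mul(-88, Add(-15, -8)) = Mul(-88, -23) = 2024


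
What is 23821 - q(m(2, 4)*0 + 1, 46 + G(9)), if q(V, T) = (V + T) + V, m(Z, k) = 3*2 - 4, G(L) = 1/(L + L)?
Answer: 427913/18 ≈ 23773.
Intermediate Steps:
G(L) = 1/(2*L)
m(Z, k) = 2 (m(Z, k) = 6 - 4 = 2)
q(V, T) = T + 2*V (q(V, T) = (T + V) + V = T + 2*V)
23821 - q(m(2, 4)*0 + 1, 46 + G(9)) = 23821 - ((46 + (1/2)/9) + 2*(2*0 + 1)) = 23821 - ((46 + (1/2)*(1/9)) + 2*(0 + 1)) = 23821 - ((46 + 1/18) + 2*1) = 23821 - (829/18 + 2) = 23821 - 1*865/18 = 23821 - 865/18 = 427913/18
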